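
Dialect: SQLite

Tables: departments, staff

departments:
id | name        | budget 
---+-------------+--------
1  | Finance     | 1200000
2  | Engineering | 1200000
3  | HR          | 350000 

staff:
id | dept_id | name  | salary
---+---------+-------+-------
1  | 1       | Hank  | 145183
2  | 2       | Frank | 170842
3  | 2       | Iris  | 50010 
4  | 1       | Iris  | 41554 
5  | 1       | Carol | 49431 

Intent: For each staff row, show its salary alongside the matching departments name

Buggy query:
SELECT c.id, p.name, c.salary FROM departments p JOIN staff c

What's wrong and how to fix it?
Bug: JOIN with no ON clause produces a cartesian product; every staff row pairs with every departments row

Fix: Add ON c.dept_id = p.id to the JOIN

Corrected query:
SELECT c.id, p.name, c.salary FROM departments p JOIN staff c ON c.dept_id = p.id

Result:
id | name        | salary
---+-------------+-------
1  | Finance     | 145183
2  | Engineering | 170842
3  | Engineering | 50010 
4  | Finance     | 41554 
5  | Finance     | 49431 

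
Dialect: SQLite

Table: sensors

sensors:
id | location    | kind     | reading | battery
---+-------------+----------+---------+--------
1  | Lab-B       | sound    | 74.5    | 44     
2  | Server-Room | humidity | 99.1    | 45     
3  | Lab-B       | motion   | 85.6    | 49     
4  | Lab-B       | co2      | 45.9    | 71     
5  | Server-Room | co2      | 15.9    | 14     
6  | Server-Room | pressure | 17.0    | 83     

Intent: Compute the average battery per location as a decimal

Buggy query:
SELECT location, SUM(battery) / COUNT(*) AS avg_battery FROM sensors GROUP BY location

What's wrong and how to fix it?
Bug: Both operands are integers, so '/' performs integer division and truncates

Fix: Multiply by 1.0 (or CAST to REAL) to force floating-point division

Corrected query:
SELECT location, SUM(battery) * 1.0 / COUNT(*) AS avg_battery FROM sensors GROUP BY location

Result:
location    | avg_battery
------------+------------
Lab-B       | 54.666667  
Server-Room | 47.333333  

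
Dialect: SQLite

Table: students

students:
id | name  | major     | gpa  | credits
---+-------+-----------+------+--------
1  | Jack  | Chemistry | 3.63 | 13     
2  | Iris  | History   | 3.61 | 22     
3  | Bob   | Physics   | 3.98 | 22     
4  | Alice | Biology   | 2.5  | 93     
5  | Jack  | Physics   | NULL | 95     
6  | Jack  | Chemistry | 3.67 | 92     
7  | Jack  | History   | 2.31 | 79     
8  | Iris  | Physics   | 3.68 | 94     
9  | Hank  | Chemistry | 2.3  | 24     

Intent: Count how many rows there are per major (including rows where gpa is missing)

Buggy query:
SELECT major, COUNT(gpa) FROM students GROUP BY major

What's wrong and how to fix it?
Bug: COUNT(gpa) skips NULLs, so groups with missing gpa are undercounted

Fix: Use COUNT(*) to count all rows regardless of NULL

Corrected query:
SELECT major, COUNT(*) FROM students GROUP BY major

Result:
major     | COUNT(*)
----------+---------
Biology   | 1       
Chemistry | 3       
History   | 2       
Physics   | 3       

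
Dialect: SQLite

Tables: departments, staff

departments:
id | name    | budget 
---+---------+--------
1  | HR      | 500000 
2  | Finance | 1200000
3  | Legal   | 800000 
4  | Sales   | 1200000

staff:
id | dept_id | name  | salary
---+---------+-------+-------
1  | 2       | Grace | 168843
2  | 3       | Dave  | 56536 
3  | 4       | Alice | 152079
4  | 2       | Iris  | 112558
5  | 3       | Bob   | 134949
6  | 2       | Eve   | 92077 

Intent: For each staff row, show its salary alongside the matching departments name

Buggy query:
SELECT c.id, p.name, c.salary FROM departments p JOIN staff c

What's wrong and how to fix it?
Bug: Missing join condition: each staff row is matched to all departments rows instead of just its own

Fix: Specify the join condition linking the foreign key to the parent id

Corrected query:
SELECT c.id, p.name, c.salary FROM departments p JOIN staff c ON c.dept_id = p.id

Result:
id | name    | salary
---+---------+-------
1  | Finance | 168843
2  | Legal   | 56536 
3  | Sales   | 152079
4  | Finance | 112558
5  | Legal   | 134949
6  | Finance | 92077 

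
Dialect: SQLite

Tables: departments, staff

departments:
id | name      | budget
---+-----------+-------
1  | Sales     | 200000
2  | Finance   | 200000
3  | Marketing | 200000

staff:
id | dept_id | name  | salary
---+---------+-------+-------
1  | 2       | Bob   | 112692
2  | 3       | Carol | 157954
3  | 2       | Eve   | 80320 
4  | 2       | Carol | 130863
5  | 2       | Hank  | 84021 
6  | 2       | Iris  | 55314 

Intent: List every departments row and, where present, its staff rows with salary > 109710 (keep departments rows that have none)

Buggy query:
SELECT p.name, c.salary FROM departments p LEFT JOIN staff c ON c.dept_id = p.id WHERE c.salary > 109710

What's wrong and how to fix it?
Bug: Filtering c.salary in WHERE discards the NULL rows produced by LEFT JOIN, turning it into an inner join

Fix: Move the right-table condition into the ON clause so unmatched parents are kept

Corrected query:
SELECT p.name, c.salary FROM departments p LEFT JOIN staff c ON c.dept_id = p.id AND c.salary > 109710

Result:
name      | salary
----------+-------
Sales     | NULL  
Finance   | 112692
Finance   | 130863
Marketing | 157954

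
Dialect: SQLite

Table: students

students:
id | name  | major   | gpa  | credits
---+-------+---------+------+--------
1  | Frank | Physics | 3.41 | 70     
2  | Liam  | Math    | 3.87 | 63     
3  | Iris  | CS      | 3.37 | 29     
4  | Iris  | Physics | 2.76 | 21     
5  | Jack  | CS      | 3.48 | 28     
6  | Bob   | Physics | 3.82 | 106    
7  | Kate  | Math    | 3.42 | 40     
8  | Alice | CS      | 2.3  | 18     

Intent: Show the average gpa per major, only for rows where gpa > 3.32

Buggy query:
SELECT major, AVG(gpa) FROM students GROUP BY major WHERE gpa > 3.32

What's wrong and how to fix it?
Bug: WHERE cannot follow GROUP BY

Fix: Move the WHERE clause before GROUP BY

Corrected query:
SELECT major, AVG(gpa) FROM students WHERE gpa > 3.32 GROUP BY major

Result:
major   | AVG(gpa)
--------+---------
CS      | 3.425   
Math    | 3.645   
Physics | 3.615   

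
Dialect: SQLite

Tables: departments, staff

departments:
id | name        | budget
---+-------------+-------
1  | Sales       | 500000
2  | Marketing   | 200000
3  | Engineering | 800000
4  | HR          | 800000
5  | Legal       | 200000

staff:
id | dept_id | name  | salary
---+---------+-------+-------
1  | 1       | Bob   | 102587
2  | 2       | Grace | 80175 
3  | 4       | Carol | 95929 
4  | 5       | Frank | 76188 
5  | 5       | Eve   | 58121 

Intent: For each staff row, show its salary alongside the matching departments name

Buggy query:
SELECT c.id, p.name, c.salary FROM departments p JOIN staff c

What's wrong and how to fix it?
Bug: Missing join condition: each staff row is matched to all departments rows instead of just its own

Fix: Add ON c.dept_id = p.id to the JOIN

Corrected query:
SELECT c.id, p.name, c.salary FROM departments p JOIN staff c ON c.dept_id = p.id

Result:
id | name      | salary
---+-----------+-------
1  | Sales     | 102587
2  | Marketing | 80175 
3  | HR        | 95929 
4  | Legal     | 76188 
5  | Legal     | 58121 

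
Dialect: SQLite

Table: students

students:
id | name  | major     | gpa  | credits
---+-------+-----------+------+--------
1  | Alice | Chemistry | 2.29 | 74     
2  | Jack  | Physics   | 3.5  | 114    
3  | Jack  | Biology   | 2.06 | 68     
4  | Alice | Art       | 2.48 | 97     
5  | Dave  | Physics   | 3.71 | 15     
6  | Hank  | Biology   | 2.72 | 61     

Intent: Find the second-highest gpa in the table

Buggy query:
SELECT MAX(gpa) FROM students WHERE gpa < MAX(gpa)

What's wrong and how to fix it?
Bug: The inner MAX is an aggregate inside WHERE, which is not allowed

Fix: Compute the overall MAX in a subquery, then take MAX of rows below it

Corrected query:
SELECT MAX(gpa) FROM students WHERE gpa < (SELECT MAX(gpa) FROM students)

Result:
MAX(gpa)
--------
3.5     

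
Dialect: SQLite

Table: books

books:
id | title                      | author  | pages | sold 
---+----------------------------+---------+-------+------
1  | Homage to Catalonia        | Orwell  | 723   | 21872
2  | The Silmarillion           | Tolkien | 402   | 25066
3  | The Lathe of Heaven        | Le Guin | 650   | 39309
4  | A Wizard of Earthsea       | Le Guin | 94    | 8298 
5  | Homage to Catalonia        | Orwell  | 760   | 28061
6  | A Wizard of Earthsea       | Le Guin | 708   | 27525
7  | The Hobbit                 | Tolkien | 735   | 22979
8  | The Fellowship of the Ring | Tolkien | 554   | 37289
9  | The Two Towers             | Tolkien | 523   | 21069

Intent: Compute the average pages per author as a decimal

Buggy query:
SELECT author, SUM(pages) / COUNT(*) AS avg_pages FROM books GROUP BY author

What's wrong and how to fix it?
Bug: Both operands are integers, so '/' performs integer division and truncates

Fix: Cast one side to REAL so the division keeps the fractional part

Corrected query:
SELECT author, SUM(pages) * 1.0 / COUNT(*) AS avg_pages FROM books GROUP BY author

Result:
author  | avg_pages
--------+----------
Le Guin | 484      
Orwell  | 741.5    
Tolkien | 553.5    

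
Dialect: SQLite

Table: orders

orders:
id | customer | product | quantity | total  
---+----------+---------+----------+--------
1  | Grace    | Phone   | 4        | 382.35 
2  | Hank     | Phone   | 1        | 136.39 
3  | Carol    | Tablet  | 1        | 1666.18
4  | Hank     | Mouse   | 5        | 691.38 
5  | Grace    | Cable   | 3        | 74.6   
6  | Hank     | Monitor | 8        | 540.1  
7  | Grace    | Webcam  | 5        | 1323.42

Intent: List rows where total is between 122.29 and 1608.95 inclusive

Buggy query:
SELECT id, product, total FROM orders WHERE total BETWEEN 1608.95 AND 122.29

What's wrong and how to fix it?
Bug: The bounds are reversed; BETWEEN a AND b requires a <= b to match anything

Fix: Swap the bounds so the smaller value comes first

Corrected query:
SELECT id, product, total FROM orders WHERE total BETWEEN 122.29 AND 1608.95

Result:
id | product | total  
---+---------+--------
1  | Phone   | 382.35 
2  | Phone   | 136.39 
4  | Mouse   | 691.38 
6  | Monitor | 540.1  
7  | Webcam  | 1323.42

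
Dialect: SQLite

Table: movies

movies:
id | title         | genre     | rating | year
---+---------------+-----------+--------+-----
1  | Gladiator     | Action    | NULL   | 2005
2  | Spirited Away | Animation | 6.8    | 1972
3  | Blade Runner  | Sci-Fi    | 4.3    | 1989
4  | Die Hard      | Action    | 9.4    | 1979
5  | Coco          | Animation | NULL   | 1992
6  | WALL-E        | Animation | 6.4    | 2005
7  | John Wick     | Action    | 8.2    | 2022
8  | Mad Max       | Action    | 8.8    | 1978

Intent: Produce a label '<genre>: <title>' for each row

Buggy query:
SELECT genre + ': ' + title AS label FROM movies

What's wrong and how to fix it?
Bug: SQLite uses || for string concatenation; + coerces text to numbers (yielding 0)

Fix: Replace + with || to concatenate text

Corrected query:
SELECT genre || ': ' || title AS label FROM movies

Result:
label                   
------------------------
Action: Gladiator       
Animation: Spirited Away
Sci-Fi: Blade Runner    
Action: Die Hard        
Animation: Coco         
Animation: WALL-E       
Action: John Wick       
Action: Mad Max         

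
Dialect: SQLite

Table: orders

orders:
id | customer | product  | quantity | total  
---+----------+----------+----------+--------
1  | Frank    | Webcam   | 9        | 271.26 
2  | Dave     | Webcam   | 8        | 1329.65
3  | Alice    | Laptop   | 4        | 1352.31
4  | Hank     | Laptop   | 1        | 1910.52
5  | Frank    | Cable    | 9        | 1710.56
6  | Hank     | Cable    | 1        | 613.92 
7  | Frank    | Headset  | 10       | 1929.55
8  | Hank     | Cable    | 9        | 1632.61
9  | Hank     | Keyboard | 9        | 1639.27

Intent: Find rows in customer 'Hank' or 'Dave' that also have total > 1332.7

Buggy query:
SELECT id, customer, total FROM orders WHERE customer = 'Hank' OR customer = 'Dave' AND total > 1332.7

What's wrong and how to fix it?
Bug: Without parentheses, AND is evaluated before OR, so the total filter only applies to the 'Dave' branch

Fix: Group the OR with parentheses (or use IN), then AND the threshold

Corrected query:
SELECT id, customer, total FROM orders WHERE (customer = 'Hank' OR customer = 'Dave') AND total > 1332.7

Result:
id | customer | total  
---+----------+--------
4  | Hank     | 1910.52
8  | Hank     | 1632.61
9  | Hank     | 1639.27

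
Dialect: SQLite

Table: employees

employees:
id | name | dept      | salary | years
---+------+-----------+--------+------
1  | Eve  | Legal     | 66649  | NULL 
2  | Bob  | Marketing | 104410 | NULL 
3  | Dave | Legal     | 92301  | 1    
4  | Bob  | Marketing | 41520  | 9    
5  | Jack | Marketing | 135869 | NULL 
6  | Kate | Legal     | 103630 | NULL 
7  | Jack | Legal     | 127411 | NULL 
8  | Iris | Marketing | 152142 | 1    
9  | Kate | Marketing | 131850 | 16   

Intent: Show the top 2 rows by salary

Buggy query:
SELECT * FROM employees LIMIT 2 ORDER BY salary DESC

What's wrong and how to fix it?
Bug: ORDER BY cannot follow LIMIT; LIMIT is the final clause

Fix: Sort with ORDER BY, then apply LIMIT

Corrected query:
SELECT * FROM employees ORDER BY salary DESC LIMIT 2

Result:
id | name | dept      | salary | years
---+------+-----------+--------+------
8  | Iris | Marketing | 152142 | 1    
5  | Jack | Marketing | 135869 | NULL 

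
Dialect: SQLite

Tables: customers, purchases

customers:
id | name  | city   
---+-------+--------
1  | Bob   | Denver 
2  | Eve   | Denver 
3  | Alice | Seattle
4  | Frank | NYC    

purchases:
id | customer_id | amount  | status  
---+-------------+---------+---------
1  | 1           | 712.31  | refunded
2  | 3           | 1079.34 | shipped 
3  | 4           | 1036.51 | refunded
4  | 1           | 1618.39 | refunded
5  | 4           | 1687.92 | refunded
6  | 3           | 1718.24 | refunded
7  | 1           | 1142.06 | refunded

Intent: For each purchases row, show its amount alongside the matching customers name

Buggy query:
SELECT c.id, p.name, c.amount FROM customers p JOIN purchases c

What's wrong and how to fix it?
Bug: JOIN with no ON clause produces a cartesian product; every purchases row pairs with every customers row

Fix: Specify the join condition linking the foreign key to the parent id

Corrected query:
SELECT c.id, p.name, c.amount FROM customers p JOIN purchases c ON c.customer_id = p.id

Result:
id | name  | amount 
---+-------+--------
1  | Bob   | 712.31 
2  | Alice | 1079.34
3  | Frank | 1036.51
4  | Bob   | 1618.39
5  | Frank | 1687.92
6  | Alice | 1718.24
7  | Bob   | 1142.06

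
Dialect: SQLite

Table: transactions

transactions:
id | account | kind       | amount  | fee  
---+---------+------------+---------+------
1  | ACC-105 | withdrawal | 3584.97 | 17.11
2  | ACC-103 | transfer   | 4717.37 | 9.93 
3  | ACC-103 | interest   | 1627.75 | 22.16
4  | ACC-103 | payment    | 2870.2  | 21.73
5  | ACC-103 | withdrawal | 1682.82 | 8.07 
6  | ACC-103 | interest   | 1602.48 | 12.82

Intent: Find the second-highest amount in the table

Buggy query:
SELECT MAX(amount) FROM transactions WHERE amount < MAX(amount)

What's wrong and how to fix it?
Bug: The inner MAX is an aggregate inside WHERE, which is not allowed

Fix: Put the inner MAX in a scalar subquery

Corrected query:
SELECT MAX(amount) FROM transactions WHERE amount < (SELECT MAX(amount) FROM transactions)

Result:
MAX(amount)
-----------
3584.97    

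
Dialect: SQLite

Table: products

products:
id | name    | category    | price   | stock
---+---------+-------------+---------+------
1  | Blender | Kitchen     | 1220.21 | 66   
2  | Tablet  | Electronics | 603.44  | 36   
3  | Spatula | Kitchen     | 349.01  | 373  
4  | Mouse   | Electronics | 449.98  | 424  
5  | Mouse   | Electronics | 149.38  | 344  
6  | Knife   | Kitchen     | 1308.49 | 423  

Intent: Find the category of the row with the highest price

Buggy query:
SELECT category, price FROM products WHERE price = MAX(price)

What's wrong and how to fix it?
Bug: MAX(price) is an aggregate and cannot be used directly in WHERE

Fix: Use a subquery: WHERE price = (SELECT MAX(price) FROM products)

Corrected query:
SELECT category, price FROM products WHERE price = (SELECT MAX(price) FROM products)

Result:
category | price  
---------+--------
Kitchen  | 1308.49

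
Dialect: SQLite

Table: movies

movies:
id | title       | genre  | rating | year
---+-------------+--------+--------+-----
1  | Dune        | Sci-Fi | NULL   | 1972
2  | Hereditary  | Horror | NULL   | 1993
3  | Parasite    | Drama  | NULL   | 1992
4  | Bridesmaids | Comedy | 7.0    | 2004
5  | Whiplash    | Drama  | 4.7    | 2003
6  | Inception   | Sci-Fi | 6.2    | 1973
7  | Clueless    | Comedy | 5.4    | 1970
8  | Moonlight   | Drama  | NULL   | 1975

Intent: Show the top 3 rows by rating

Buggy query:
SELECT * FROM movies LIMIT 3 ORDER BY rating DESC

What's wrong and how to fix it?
Bug: LIMIT must come after ORDER BY

Fix: Sort with ORDER BY, then apply LIMIT

Corrected query:
SELECT * FROM movies ORDER BY rating DESC LIMIT 3

Result:
id | title       | genre  | rating | year
---+-------------+--------+--------+-----
4  | Bridesmaids | Comedy | 7      | 2004
6  | Inception   | Sci-Fi | 6.2    | 1973
7  | Clueless    | Comedy | 5.4    | 1970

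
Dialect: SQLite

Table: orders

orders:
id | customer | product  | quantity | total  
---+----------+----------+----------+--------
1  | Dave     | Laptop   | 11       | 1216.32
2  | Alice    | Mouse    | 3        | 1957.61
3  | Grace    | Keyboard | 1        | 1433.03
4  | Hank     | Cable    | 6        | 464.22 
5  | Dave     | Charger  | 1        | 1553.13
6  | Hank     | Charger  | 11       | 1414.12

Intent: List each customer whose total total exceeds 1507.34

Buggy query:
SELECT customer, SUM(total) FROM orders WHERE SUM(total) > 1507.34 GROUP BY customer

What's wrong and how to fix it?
Bug: Aggregate functions cannot appear in a WHERE clause

Fix: Move the aggregate condition to a HAVING clause

Corrected query:
SELECT customer, SUM(total) FROM orders GROUP BY customer HAVING SUM(total) > 1507.34

Result:
customer | SUM(total)
---------+-----------
Alice    | 1957.61   
Dave     | 2769.45   
Hank     | 1878.34   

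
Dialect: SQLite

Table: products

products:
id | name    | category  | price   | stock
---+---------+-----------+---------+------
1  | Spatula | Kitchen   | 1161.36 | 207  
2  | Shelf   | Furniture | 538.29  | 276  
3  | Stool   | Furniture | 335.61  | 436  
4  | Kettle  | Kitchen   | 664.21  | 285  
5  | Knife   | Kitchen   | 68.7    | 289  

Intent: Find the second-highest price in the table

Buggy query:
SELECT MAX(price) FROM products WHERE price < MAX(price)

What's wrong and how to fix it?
Bug: The inner MAX is an aggregate inside WHERE, which is not allowed

Fix: Compute the overall MAX in a subquery, then take MAX of rows below it

Corrected query:
SELECT MAX(price) FROM products WHERE price < (SELECT MAX(price) FROM products)

Result:
MAX(price)
----------
664.21    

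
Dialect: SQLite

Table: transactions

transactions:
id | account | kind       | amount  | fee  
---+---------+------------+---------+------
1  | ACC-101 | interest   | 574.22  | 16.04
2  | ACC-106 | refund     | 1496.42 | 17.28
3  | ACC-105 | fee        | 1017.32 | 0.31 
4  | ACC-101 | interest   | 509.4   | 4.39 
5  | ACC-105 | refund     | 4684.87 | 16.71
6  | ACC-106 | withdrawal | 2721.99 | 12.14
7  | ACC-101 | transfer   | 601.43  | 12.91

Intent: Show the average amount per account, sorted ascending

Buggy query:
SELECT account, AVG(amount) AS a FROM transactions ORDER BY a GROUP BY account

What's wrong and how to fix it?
Bug: ORDER BY appears before GROUP BY; SQL clause order requires GROUP BY first

Fix: Move ORDER BY to the end, after GROUP BY

Corrected query:
SELECT account, AVG(amount) AS a FROM transactions GROUP BY account ORDER BY a

Result:
account | a         
--------+-----------
ACC-101 | 561.683333
ACC-106 | 2109.205  
ACC-105 | 2851.095  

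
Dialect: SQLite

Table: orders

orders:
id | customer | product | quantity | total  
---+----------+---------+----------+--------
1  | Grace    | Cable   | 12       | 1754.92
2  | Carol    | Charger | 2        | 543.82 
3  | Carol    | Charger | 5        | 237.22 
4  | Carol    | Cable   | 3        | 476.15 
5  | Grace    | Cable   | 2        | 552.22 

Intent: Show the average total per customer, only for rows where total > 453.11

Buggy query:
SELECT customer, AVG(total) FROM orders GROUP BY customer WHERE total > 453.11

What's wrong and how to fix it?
Bug: Row-level WHERE must come before GROUP BY in the clause order

Fix: Place WHERE between FROM and GROUP BY

Corrected query:
SELECT customer, AVG(total) FROM orders WHERE total > 453.11 GROUP BY customer

Result:
customer | AVG(total)
---------+-----------
Carol    | 509.985   
Grace    | 1153.57   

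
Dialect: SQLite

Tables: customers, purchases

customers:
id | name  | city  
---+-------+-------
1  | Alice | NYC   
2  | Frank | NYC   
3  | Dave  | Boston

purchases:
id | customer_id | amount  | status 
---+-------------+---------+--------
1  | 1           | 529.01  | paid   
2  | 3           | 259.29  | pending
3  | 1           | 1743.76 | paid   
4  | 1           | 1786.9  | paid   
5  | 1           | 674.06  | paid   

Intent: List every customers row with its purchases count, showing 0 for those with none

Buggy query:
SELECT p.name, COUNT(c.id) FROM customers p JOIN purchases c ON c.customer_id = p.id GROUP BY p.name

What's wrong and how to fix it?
Bug: INNER JOIN drops customers rows that have no matching purchases rows

Fix: Use LEFT JOIN so parents without children still appear (COUNT(c.id) gives 0)

Corrected query:
SELECT p.name, COUNT(c.id) FROM customers p LEFT JOIN purchases c ON c.customer_id = p.id GROUP BY p.name

Result:
name  | COUNT(c.id)
------+------------
Alice | 4          
Dave  | 1          
Frank | 0          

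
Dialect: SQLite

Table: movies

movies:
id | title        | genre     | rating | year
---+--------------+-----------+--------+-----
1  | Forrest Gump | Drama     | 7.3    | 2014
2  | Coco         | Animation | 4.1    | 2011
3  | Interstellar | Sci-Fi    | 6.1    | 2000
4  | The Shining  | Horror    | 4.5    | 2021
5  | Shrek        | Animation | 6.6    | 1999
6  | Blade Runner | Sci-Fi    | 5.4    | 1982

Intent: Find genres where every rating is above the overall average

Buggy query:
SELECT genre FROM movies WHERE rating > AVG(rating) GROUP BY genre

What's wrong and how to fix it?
Bug: WHERE evaluates per row before aggregation, so AVG() is unavailable

Fix: Use a subquery for AVG and a HAVING MIN(...) filter so the condition holds for every row in the group

Corrected query:
SELECT genre FROM movies GROUP BY genre HAVING MIN(rating) > (SELECT AVG(rating) FROM movies)

Result:
genre
-----
Drama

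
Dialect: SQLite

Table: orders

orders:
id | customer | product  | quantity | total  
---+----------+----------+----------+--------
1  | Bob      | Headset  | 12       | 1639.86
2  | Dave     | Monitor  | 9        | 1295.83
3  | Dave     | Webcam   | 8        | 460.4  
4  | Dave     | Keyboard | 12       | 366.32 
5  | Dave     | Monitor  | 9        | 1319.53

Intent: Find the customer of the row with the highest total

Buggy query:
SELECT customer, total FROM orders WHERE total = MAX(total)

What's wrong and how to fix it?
Bug: WHERE is evaluated per row; an aggregate over the whole table isn't defined there

Fix: Use a subquery: WHERE total = (SELECT MAX(total) FROM orders)

Corrected query:
SELECT customer, total FROM orders WHERE total = (SELECT MAX(total) FROM orders)

Result:
customer | total  
---------+--------
Bob      | 1639.86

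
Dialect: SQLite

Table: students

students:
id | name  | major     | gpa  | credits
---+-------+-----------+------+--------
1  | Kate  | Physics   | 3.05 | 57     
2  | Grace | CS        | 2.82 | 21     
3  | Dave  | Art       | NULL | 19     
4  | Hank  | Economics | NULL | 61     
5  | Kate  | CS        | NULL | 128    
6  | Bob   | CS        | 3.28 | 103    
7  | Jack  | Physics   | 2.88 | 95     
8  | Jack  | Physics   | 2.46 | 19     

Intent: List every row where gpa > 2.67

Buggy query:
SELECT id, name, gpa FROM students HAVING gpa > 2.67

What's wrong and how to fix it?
Bug: This is a non-aggregate query (no GROUP BY, no aggregates), so in SQLite the HAVING clause is invalid here; a row-level condition belongs in WHERE

Fix: Replace HAVING with WHERE since the condition applies to individual rows

Corrected query:
SELECT id, name, gpa FROM students WHERE gpa > 2.67

Result:
id | name  | gpa 
---+-------+-----
1  | Kate  | 3.05
2  | Grace | 2.82
6  | Bob   | 3.28
7  | Jack  | 2.88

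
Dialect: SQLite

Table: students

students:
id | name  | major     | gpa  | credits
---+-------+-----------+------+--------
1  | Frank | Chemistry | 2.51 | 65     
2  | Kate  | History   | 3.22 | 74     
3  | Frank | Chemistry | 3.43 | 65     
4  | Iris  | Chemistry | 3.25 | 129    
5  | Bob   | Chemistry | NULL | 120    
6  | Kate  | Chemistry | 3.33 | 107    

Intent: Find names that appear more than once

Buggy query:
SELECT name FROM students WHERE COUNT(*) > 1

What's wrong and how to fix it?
Bug: COUNT(*) is an aggregate and cannot be used in WHERE

Fix: Group first, then use HAVING for the count condition

Corrected query:
SELECT name FROM students GROUP BY name HAVING COUNT(*) > 1

Result:
name 
-----
Frank
Kate 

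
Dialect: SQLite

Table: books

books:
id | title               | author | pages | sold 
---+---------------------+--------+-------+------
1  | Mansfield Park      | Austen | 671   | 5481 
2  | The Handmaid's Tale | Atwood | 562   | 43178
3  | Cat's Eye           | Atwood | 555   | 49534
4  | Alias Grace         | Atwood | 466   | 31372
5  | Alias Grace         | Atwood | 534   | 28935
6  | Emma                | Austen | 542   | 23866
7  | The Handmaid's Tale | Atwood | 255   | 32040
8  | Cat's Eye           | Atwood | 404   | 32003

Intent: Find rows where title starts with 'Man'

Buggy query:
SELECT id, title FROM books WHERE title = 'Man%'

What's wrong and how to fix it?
Bug: Wildcards only work with LIKE; '=' treats '%' as a literal character

Fix: Use LIKE for wildcard pattern matching

Corrected query:
SELECT id, title FROM books WHERE title LIKE 'Man%'

Result:
id | title         
---+---------------
1  | Mansfield Park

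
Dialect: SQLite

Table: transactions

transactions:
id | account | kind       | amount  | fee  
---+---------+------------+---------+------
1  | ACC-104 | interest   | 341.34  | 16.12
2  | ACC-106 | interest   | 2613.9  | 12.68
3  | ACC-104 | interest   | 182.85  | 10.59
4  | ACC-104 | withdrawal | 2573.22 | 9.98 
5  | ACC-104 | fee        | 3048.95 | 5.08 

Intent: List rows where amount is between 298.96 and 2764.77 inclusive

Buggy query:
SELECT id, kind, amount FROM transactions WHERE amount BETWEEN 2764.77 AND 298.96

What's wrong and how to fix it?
Bug: The bounds are reversed; BETWEEN a AND b requires a <= b to match anything

Fix: Write BETWEEN 298.96 AND 2764.77

Corrected query:
SELECT id, kind, amount FROM transactions WHERE amount BETWEEN 298.96 AND 2764.77

Result:
id | kind       | amount 
---+------------+--------
1  | interest   | 341.34 
2  | interest   | 2613.9 
4  | withdrawal | 2573.22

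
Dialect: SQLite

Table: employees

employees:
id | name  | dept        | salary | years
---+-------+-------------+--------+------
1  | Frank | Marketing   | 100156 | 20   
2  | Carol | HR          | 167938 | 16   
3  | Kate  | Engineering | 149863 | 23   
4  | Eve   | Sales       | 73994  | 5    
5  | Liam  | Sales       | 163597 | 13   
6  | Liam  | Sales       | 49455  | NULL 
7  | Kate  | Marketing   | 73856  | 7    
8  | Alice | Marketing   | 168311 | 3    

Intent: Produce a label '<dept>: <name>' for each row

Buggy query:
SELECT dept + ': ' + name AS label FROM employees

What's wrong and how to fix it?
Bug: SQLite uses || for string concatenation; + coerces text to numbers (yielding 0)

Fix: Replace + with || to concatenate text

Corrected query:
SELECT dept || ': ' || name AS label FROM employees

Result:
label            
-----------------
Marketing: Frank 
HR: Carol        
Engineering: Kate
Sales: Eve       
Sales: Liam      
Sales: Liam      
Marketing: Kate  
Marketing: Alice 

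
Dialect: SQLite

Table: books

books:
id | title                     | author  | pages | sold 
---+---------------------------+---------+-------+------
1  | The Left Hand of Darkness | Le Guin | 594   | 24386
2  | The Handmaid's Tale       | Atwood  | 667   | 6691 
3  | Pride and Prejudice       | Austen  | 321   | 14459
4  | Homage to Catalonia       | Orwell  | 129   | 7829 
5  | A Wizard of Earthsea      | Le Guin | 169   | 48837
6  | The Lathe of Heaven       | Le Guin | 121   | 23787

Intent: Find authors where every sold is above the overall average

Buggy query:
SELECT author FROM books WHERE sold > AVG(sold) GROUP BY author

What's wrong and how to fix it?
Bug: WHERE evaluates per row before aggregation, so AVG() is unavailable

Fix: Compute the overall average in a scalar subquery and compare each group's MIN against it in HAVING

Corrected query:
SELECT author FROM books GROUP BY author HAVING MIN(sold) > (SELECT AVG(sold) FROM books)

Result:
author 
-------
Le Guin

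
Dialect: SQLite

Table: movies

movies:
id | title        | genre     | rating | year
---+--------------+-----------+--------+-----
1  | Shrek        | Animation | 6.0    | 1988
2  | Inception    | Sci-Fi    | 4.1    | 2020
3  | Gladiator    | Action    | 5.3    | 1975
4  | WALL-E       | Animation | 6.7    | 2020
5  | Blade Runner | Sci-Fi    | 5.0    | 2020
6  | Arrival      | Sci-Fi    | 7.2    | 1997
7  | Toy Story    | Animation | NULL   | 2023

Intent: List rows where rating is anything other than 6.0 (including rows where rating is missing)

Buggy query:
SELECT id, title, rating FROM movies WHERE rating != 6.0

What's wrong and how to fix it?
Bug: 'rating != 6.0' is unknown when rating is NULL, so NULL rows are silently excluded

Fix: Add an explicit OR rating IS NULL to include the missing-value rows

Corrected query:
SELECT id, title, rating FROM movies WHERE rating != 6.0 OR rating IS NULL

Result:
id | title        | rating
---+--------------+-------
2  | Inception    | 4.1   
3  | Gladiator    | 5.3   
4  | WALL-E       | 6.7   
5  | Blade Runner | 5     
6  | Arrival      | 7.2   
7  | Toy Story    | NULL  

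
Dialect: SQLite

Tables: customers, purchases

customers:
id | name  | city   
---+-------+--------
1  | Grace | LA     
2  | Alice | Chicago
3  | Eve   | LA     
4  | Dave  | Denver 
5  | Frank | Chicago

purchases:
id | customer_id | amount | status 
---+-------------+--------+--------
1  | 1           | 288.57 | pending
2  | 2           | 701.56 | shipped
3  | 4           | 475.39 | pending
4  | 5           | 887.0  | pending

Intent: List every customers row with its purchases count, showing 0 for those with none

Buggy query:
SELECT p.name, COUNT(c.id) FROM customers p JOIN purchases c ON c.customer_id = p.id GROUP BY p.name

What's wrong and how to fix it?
Bug: INNER JOIN drops customers rows that have no matching purchases rows

Fix: Use LEFT JOIN so parents without children still appear (COUNT(c.id) gives 0)

Corrected query:
SELECT p.name, COUNT(c.id) FROM customers p LEFT JOIN purchases c ON c.customer_id = p.id GROUP BY p.name

Result:
name  | COUNT(c.id)
------+------------
Alice | 1          
Dave  | 1          
Eve   | 0          
Frank | 1          
Grace | 1          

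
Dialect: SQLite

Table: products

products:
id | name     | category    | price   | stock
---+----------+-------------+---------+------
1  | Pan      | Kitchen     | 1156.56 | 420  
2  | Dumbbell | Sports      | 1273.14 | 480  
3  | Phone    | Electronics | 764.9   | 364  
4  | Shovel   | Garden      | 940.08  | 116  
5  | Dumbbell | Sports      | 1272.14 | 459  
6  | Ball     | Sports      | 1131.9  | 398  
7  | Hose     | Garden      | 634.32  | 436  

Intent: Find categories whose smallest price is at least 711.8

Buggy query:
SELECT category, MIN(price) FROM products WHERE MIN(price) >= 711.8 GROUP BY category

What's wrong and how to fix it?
Bug: Aggregates like MIN are computed per group after WHERE runs

Fix: Replace WHERE with HAVING after the GROUP BY

Corrected query:
SELECT category, MIN(price) FROM products GROUP BY category HAVING MIN(price) >= 711.8

Result:
category    | MIN(price)
------------+-----------
Electronics | 764.9     
Kitchen     | 1156.56   
Sports      | 1131.9    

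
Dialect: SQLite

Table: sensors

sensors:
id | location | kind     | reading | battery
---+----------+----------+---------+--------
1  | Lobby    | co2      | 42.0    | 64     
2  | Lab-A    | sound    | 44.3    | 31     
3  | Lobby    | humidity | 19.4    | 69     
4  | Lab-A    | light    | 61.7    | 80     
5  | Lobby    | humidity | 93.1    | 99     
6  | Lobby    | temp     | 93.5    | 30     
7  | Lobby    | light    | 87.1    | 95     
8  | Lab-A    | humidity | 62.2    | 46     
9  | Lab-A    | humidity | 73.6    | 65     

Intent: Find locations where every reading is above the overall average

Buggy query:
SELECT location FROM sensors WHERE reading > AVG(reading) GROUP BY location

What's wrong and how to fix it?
Bug: AVG() is an aggregate; it can't sit directly in WHERE

Fix: Compute the overall average in a scalar subquery and compare each group's MIN against it in HAVING

Corrected query:
SELECT location FROM sensors GROUP BY location HAVING MIN(reading) > (SELECT AVG(reading) FROM sensors)

Result:
(no rows)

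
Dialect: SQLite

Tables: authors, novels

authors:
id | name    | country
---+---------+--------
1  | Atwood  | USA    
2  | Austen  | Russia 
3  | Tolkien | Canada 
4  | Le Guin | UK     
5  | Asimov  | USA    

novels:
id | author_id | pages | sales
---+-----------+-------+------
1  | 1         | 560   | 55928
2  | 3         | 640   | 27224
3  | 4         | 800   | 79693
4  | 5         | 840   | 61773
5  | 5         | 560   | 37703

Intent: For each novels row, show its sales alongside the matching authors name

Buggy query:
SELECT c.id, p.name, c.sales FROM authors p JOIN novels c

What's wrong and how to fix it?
Bug: JOIN with no ON clause produces a cartesian product; every novels row pairs with every authors row

Fix: Add ON c.author_id = p.id to the JOIN

Corrected query:
SELECT c.id, p.name, c.sales FROM authors p JOIN novels c ON c.author_id = p.id

Result:
id | name    | sales
---+---------+------
1  | Atwood  | 55928
2  | Tolkien | 27224
3  | Le Guin | 79693
4  | Asimov  | 61773
5  | Asimov  | 37703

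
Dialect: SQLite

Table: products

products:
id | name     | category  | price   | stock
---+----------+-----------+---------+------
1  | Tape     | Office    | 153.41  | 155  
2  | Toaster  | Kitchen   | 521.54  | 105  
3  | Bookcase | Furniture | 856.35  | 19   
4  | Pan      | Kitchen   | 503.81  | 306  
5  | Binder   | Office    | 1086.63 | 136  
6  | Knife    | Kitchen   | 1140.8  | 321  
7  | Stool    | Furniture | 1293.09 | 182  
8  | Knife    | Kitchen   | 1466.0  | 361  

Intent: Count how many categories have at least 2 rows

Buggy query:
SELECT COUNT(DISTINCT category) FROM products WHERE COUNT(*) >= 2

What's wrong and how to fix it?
Bug: WHERE filters individual rows, not groups, so a group-level COUNT is invalid there

Fix: Use a subquery that GROUPs and filters with HAVING, then count its rows

Corrected query:
SELECT COUNT(*) FROM (SELECT category FROM products GROUP BY category HAVING COUNT(*) >= 2)

Result:
COUNT(*)
--------
3       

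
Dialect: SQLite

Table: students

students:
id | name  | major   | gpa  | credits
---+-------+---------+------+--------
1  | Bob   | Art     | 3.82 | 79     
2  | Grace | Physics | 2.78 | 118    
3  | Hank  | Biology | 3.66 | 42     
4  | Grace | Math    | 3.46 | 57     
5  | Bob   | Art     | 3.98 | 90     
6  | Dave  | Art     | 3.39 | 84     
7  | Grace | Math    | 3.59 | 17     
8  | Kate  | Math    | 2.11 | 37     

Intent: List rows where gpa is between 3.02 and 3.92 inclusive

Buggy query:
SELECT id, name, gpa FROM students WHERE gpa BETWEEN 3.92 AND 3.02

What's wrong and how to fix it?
Bug: The bounds are reversed; BETWEEN a AND b requires a <= b to match anything

Fix: Swap the bounds so the smaller value comes first

Corrected query:
SELECT id, name, gpa FROM students WHERE gpa BETWEEN 3.02 AND 3.92

Result:
id | name  | gpa 
---+-------+-----
1  | Bob   | 3.82
3  | Hank  | 3.66
4  | Grace | 3.46
6  | Dave  | 3.39
7  | Grace | 3.59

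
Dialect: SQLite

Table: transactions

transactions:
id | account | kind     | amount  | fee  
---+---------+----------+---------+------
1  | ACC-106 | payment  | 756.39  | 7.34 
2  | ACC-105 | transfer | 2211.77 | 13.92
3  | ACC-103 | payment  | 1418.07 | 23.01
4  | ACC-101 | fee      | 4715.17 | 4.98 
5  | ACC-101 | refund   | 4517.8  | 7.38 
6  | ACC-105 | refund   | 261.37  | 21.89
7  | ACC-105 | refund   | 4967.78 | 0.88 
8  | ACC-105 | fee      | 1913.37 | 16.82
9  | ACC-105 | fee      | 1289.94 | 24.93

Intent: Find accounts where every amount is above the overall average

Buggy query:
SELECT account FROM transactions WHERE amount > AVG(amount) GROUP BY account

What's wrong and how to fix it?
Bug: WHERE evaluates per row before aggregation, so AVG() is unavailable

Fix: Use a subquery for AVG and a HAVING MIN(...) filter so the condition holds for every row in the group

Corrected query:
SELECT account FROM transactions GROUP BY account HAVING MIN(amount) > (SELECT AVG(amount) FROM transactions)

Result:
account
-------
ACC-101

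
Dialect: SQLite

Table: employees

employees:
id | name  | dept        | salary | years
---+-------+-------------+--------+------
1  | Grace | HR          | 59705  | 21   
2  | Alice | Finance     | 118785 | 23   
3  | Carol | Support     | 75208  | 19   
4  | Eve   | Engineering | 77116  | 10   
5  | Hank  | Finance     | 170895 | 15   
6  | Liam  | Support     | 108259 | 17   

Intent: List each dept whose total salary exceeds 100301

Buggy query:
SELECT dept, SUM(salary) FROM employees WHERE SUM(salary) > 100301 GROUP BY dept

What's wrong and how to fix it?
Bug: Aggregate functions cannot appear in a WHERE clause

Fix: Move the aggregate condition to a HAVING clause

Corrected query:
SELECT dept, SUM(salary) FROM employees GROUP BY dept HAVING SUM(salary) > 100301

Result:
dept    | SUM(salary)
--------+------------
Finance | 289680     
Support | 183467     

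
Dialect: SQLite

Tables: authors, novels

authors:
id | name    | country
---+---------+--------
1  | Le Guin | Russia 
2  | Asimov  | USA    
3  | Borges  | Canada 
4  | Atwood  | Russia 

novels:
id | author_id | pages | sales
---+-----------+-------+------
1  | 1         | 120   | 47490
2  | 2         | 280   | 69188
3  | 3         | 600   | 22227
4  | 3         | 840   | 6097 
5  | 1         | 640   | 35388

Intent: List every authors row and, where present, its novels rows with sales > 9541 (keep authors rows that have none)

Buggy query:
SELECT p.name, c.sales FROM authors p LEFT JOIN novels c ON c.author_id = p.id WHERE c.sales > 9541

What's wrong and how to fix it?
Bug: Filtering c.sales in WHERE discards the NULL rows produced by LEFT JOIN, turning it into an inner join

Fix: Put 'c.sales > 9541' in the JOIN's ON clause instead of WHERE

Corrected query:
SELECT p.name, c.sales FROM authors p LEFT JOIN novels c ON c.author_id = p.id AND c.sales > 9541

Result:
name    | sales
--------+------
Le Guin | 35388
Le Guin | 47490
Asimov  | 69188
Borges  | 22227
Atwood  | NULL 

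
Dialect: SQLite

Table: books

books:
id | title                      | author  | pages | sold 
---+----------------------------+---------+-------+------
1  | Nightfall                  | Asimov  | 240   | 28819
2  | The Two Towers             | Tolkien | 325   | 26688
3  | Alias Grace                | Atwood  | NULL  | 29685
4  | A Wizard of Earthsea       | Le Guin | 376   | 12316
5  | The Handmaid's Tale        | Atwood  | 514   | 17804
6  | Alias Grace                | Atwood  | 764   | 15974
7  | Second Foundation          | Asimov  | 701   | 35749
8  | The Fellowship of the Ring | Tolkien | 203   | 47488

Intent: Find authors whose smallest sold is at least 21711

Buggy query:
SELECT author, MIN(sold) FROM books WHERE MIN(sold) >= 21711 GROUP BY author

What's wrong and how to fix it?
Bug: MIN() in WHERE is a misuse of aggregate

Fix: Use HAVING for the per-group MIN condition

Corrected query:
SELECT author, MIN(sold) FROM books GROUP BY author HAVING MIN(sold) >= 21711

Result:
author  | MIN(sold)
--------+----------
Asimov  | 28819    
Tolkien | 26688    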